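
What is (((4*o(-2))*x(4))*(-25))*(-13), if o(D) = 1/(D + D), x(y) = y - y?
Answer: 0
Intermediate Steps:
x(y) = 0
o(D) = 1/(2*D)
(((4*o(-2))*x(4))*(-25))*(-13) = (((4*((½)/(-2)))*0)*(-25))*(-13) = (((4*((½)*(-½)))*0)*(-25))*(-13) = (((4*(-¼))*0)*(-25))*(-13) = (-1*0*(-25))*(-13) = (0*(-25))*(-13) = 0*(-13) = 0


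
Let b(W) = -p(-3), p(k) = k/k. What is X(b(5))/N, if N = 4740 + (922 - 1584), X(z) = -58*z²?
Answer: -29/2039 ≈ -0.014223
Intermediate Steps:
p(k) = 1
b(W) = -1 (b(W) = -1*1 = -1)
N = 4078 (N = 4740 - 662 = 4078)
X(b(5))/N = -58*(-1)²/4078 = -58*1*(1/4078) = -58*1/4078 = -29/2039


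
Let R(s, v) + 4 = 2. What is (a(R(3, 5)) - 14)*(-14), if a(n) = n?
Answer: 224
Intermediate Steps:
R(s, v) = -2 (R(s, v) = -4 + 2 = -2)
(a(R(3, 5)) - 14)*(-14) = (-2 - 14)*(-14) = -16*(-14) = 224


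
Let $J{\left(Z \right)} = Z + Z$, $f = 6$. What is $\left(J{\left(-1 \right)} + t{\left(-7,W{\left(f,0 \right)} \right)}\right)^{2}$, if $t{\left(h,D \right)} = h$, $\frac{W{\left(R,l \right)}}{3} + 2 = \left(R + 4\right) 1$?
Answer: $81$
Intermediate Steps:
$W{\left(R,l \right)} = 6 + 3 R$ ($W{\left(R,l \right)} = -6 + 3 \left(R + 4\right) 1 = -6 + 3 \left(4 + R\right) 1 = -6 + 3 \left(4 + R\right) = -6 + \left(12 + 3 R\right) = 6 + 3 R$)
$J{\left(Z \right)} = 2 Z$
$\left(J{\left(-1 \right)} + t{\left(-7,W{\left(f,0 \right)} \right)}\right)^{2} = \left(2 \left(-1\right) - 7\right)^{2} = \left(-2 - 7\right)^{2} = \left(-9\right)^{2} = 81$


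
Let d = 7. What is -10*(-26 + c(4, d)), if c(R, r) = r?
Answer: 190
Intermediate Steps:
-10*(-26 + c(4, d)) = -10*(-26 + 7) = -10*(-19) = 190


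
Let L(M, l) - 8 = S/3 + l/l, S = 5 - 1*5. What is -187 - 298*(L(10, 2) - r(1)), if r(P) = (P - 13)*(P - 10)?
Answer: 29315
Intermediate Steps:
r(P) = (-13 + P)*(-10 + P)
S = 0 (S = 5 - 5 = 0)
L(M, l) = 9 (L(M, l) = 8 + (0/3 + l/l) = 8 + (0*(1/3) + 1) = 8 + (0 + 1) = 8 + 1 = 9)
-187 - 298*(L(10, 2) - r(1)) = -187 - 298*(9 - (130 + 1**2 - 23*1)) = -187 - 298*(9 - (130 + 1 - 23)) = -187 - 298*(9 - 1*108) = -187 - 298*(9 - 108) = -187 - 298*(-99) = -187 + 29502 = 29315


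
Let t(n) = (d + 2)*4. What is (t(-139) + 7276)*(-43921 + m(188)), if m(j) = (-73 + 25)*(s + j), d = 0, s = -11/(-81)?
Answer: -3471289748/9 ≈ -3.8570e+8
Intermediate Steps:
s = 11/81 (s = -11*(-1/81) = 11/81 ≈ 0.13580)
t(n) = 8 (t(n) = (0 + 2)*4 = 2*4 = 8)
m(j) = -176/27 - 48*j (m(j) = (-73 + 25)*(11/81 + j) = -48*(11/81 + j) = -176/27 - 48*j)
(t(-139) + 7276)*(-43921 + m(188)) = (8 + 7276)*(-43921 + (-176/27 - 48*188)) = 7284*(-43921 + (-176/27 - 9024)) = 7284*(-43921 - 243824/27) = 7284*(-1429691/27) = -3471289748/9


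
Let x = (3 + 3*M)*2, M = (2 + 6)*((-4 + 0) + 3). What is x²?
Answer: 1764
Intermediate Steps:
M = -8 (M = 8*(-4 + 3) = 8*(-1) = -8)
x = -42 (x = (3 + 3*(-8))*2 = (3 - 24)*2 = -21*2 = -42)
x² = (-42)² = 1764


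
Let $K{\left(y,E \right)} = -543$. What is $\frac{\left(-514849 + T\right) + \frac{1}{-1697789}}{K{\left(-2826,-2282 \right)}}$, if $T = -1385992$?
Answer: $\frac{3227226940550}{921899427} \approx 3500.6$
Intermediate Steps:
$\frac{\left(-514849 + T\right) + \frac{1}{-1697789}}{K{\left(-2826,-2282 \right)}} = \frac{\left(-514849 - 1385992\right) + \frac{1}{-1697789}}{-543} = \left(-1900841 - \frac{1}{1697789}\right) \left(- \frac{1}{543}\right) = \left(- \frac{3227226940550}{1697789}\right) \left(- \frac{1}{543}\right) = \frac{3227226940550}{921899427}$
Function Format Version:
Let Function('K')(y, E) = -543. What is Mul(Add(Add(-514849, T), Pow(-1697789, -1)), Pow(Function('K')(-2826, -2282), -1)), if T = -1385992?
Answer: Rational(3227226940550, 921899427) ≈ 3500.6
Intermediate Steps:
Mul(Add(Add(-514849, T), Pow(-1697789, -1)), Pow(Function('K')(-2826, -2282), -1)) = Mul(Add(Add(-514849, -1385992), Pow(-1697789, -1)), Pow(-543, -1)) = Mul(Add(-1900841, Rational(-1, 1697789)), Rational(-1, 543)) = Mul(Rational(-3227226940550, 1697789), Rational(-1, 543)) = Rational(3227226940550, 921899427)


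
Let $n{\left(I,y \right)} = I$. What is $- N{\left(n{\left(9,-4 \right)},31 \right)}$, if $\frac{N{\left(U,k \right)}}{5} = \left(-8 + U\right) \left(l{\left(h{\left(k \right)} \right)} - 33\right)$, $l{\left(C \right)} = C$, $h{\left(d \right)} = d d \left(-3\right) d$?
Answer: $447030$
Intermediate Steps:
$h{\left(d \right)} = - 3 d^{3}$ ($h{\left(d \right)} = d^{2} \left(-3\right) d = - 3 d^{2} d = - 3 d^{3}$)
$N{\left(U,k \right)} = 5 \left(-33 - 3 k^{3}\right) \left(-8 + U\right)$ ($N{\left(U,k \right)} = 5 \left(-8 + U\right) \left(- 3 k^{3} - 33\right) = 5 \left(-8 + U\right) \left(-33 - 3 k^{3}\right) = 5 \left(-33 - 3 k^{3}\right) \left(-8 + U\right)$)
$- N{\left(n{\left(9,-4 \right)},31 \right)} = - (1320 - 1485 + 120 \cdot 31^{3} - 135 \cdot 31^{3}) = - (1320 - 1485 + 120 \cdot 29791 - 135 \cdot 29791) = - (1320 - 1485 + 3574920 - 4021785) = \left(-1\right) \left(-447030\right) = 447030$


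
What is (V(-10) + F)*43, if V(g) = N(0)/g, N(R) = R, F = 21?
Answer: 903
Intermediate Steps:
V(g) = 0 (V(g) = 0/g = 0)
(V(-10) + F)*43 = (0 + 21)*43 = 21*43 = 903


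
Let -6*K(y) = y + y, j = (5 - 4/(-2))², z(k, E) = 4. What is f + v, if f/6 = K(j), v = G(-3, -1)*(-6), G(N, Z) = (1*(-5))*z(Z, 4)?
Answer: 22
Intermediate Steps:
G(N, Z) = -20 (G(N, Z) = (1*(-5))*4 = -5*4 = -20)
j = 49 (j = (5 - 4*(-½))² = (5 + 2)² = 7² = 49)
K(y) = -y/3 (K(y) = -(y + y)/6 = -y/3)
v = 120 (v = -20*(-6) = 120)
f = -98 (f = 6*(-⅓*49) = 6*(-49/3) = -98)
f + v = -98 + 120 = 22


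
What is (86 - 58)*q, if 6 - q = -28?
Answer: 952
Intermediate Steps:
q = 34 (q = 6 - 1*(-28) = 6 + 28 = 34)
(86 - 58)*q = (86 - 58)*34 = 28*34 = 952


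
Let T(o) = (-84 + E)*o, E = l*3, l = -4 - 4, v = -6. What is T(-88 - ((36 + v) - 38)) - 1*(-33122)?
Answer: 41762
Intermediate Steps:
l = -8
E = -24 (E = -8*3 = -24)
T(o) = -108*o (T(o) = (-84 - 24)*o = -108*o)
T(-88 - ((36 + v) - 38)) - 1*(-33122) = -108*(-88 - ((36 - 6) - 38)) - 1*(-33122) = -108*(-88 - (30 - 38)) + 33122 = -108*(-88 - 1*(-8)) + 33122 = -108*(-88 + 8) + 33122 = -108*(-80) + 33122 = 8640 + 33122 = 41762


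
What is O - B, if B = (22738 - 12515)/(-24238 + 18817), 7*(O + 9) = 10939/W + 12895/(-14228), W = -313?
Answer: -2067843878735/168991803708 ≈ -12.236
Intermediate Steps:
O = -440238159/31173548 (O = -9 + (10939/(-313) + 12895/(-14228))/7 = -9 + (10939*(-1/313) + 12895*(-1/14228))/7 = -9 + (-10939/313 - 12895/14228)/7 = -9 + (⅐)*(-159676227/4453364) = -9 - 159676227/31173548 = -440238159/31173548 ≈ -14.122)
B = -10223/5421 (B = 10223/(-5421) = 10223*(-1/5421) = -10223/5421 ≈ -1.8858)
O - B = -440238159/31173548 - 1*(-10223/5421) = -440238159/31173548 + 10223/5421 = -2067843878735/168991803708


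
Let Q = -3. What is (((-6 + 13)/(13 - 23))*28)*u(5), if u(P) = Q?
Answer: 294/5 ≈ 58.800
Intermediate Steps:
u(P) = -3
(((-6 + 13)/(13 - 23))*28)*u(5) = (((-6 + 13)/(13 - 23))*28)*(-3) = ((7/(-10))*28)*(-3) = ((7*(-1/10))*28)*(-3) = -7/10*28*(-3) = -98/5*(-3) = 294/5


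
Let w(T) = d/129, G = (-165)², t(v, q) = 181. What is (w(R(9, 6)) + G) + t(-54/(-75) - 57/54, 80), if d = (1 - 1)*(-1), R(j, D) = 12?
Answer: 27406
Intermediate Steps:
d = 0 (d = 0*(-1) = 0)
G = 27225
w(T) = 0 (w(T) = 0/129 = 0*(1/129) = 0)
(w(R(9, 6)) + G) + t(-54/(-75) - 57/54, 80) = (0 + 27225) + 181 = 27225 + 181 = 27406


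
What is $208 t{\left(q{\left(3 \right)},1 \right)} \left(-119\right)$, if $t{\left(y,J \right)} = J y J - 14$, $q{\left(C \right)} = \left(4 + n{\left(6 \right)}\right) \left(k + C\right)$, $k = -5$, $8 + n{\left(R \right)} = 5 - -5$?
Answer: $643552$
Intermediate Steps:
$n{\left(R \right)} = 2$ ($n{\left(R \right)} = -8 + \left(5 - -5\right) = -8 + \left(5 + 5\right) = -8 + 10 = 2$)
$q{\left(C \right)} = -30 + 6 C$ ($q{\left(C \right)} = \left(4 + 2\right) \left(-5 + C\right) = 6 \left(-5 + C\right) = -30 + 6 C$)
$t{\left(y,J \right)} = -14 + y J^{2}$ ($t{\left(y,J \right)} = y J^{2} - 14 = -14 + y J^{2}$)
$208 t{\left(q{\left(3 \right)},1 \right)} \left(-119\right) = 208 \left(-14 + \left(-30 + 6 \cdot 3\right) 1^{2}\right) \left(-119\right) = 208 \left(-14 + \left(-30 + 18\right) 1\right) \left(-119\right) = 208 \left(-14 - 12\right) \left(-119\right) = 208 \left(-26\right) \left(-119\right) = \left(-5408\right) \left(-119\right) = 643552$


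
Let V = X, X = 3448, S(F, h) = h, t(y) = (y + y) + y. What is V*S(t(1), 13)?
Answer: 44824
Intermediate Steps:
t(y) = 3*y (t(y) = 2*y + y = 3*y)
V = 3448
V*S(t(1), 13) = 3448*13 = 44824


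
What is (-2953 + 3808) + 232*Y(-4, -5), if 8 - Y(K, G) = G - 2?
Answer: 4335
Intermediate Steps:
Y(K, G) = 10 - G (Y(K, G) = 8 - (G - 2) = 8 - (-2 + G) = 8 + (2 - G) = 10 - G)
(-2953 + 3808) + 232*Y(-4, -5) = (-2953 + 3808) + 232*(10 - 1*(-5)) = 855 + 232*(10 + 5) = 855 + 232*15 = 855 + 3480 = 4335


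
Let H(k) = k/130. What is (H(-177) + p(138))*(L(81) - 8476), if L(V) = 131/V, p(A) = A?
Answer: -812864485/702 ≈ -1.1579e+6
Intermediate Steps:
H(k) = k/130 (H(k) = k*(1/130) = k/130)
(H(-177) + p(138))*(L(81) - 8476) = ((1/130)*(-177) + 138)*(131/81 - 8476) = (-177/130 + 138)*(131*(1/81) - 8476) = 17763*(131/81 - 8476)/130 = (17763/130)*(-686425/81) = -812864485/702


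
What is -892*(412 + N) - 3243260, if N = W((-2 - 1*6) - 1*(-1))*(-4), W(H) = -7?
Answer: -3635740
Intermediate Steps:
N = 28 (N = -7*(-4) = 28)
-892*(412 + N) - 3243260 = -892*(412 + 28) - 3243260 = -892*440 - 3243260 = -392480 - 3243260 = -3635740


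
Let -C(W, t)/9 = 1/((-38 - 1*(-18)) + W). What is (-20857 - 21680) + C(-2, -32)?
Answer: -935805/22 ≈ -42537.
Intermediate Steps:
C(W, t) = -9/(-20 + W) (C(W, t) = -9/((-38 - 1*(-18)) + W) = -9/((-38 + 18) + W) = -9/(-20 + W))
(-20857 - 21680) + C(-2, -32) = (-20857 - 21680) - 9/(-20 - 2) = -42537 - 9/(-22) = -42537 - 9*(-1/22) = -42537 + 9/22 = -935805/22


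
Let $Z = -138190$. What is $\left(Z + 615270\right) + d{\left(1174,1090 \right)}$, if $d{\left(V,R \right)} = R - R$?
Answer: $477080$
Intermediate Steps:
$d{\left(V,R \right)} = 0$
$\left(Z + 615270\right) + d{\left(1174,1090 \right)} = \left(-138190 + 615270\right) + 0 = 477080 + 0 = 477080$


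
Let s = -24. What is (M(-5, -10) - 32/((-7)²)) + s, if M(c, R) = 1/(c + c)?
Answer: -12129/490 ≈ -24.753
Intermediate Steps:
M(c, R) = 1/(2*c)
(M(-5, -10) - 32/((-7)²)) + s = ((½)/(-5) - 32/((-7)²)) - 24 = ((½)*(-⅕) - 32/49) - 24 = (-⅒ - 32*1/49) - 24 = (-⅒ - 32/49) - 24 = -369/490 - 24 = -12129/490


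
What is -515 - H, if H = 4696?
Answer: -5211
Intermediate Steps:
-515 - H = -515 - 1*4696 = -515 - 4696 = -5211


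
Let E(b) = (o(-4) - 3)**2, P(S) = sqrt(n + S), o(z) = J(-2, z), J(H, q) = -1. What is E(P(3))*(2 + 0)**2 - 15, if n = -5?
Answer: 49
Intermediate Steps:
o(z) = -1
P(S) = sqrt(-5 + S)
E(b) = 16 (E(b) = (-1 - 3)**2 = (-4)**2 = 16)
E(P(3))*(2 + 0)**2 - 15 = 16*(2 + 0)**2 - 15 = 16*2**2 - 15 = 16*4 - 15 = 64 - 15 = 49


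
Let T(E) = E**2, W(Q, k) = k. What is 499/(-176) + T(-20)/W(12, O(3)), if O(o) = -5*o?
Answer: -15577/528 ≈ -29.502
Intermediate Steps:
499/(-176) + T(-20)/W(12, O(3)) = 499/(-176) + (-20)**2/((-5*3)) = 499*(-1/176) + 400/(-15) = -499/176 + 400*(-1/15) = -499/176 - 80/3 = -15577/528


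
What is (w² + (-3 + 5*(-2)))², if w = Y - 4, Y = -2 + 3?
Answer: 16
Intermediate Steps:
Y = 1
w = -3 (w = 1 - 4 = -3)
(w² + (-3 + 5*(-2)))² = ((-3)² + (-3 + 5*(-2)))² = (9 + (-3 - 10))² = (9 - 13)² = (-4)² = 16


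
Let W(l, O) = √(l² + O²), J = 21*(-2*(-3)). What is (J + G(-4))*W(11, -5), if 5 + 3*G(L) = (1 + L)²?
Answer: 382*√146/3 ≈ 1538.6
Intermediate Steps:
G(L) = -5/3 + (1 + L)²/3
J = 126 (J = 21*6 = 126)
W(l, O) = √(O² + l²)
(J + G(-4))*W(11, -5) = (126 + (-5/3 + (1 - 4)²/3))*√((-5)² + 11²) = (126 + (-5/3 + (⅓)*(-3)²))*√(25 + 121) = (126 + (-5/3 + (⅓)*9))*√146 = (126 + (-5/3 + 3))*√146 = (126 + 4/3)*√146 = 382*√146/3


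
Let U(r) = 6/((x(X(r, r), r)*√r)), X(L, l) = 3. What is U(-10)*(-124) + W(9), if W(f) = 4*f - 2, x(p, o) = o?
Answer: 34 - 186*I*√10/25 ≈ 34.0 - 23.527*I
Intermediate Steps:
W(f) = -2 + 4*f
U(r) = 6/r^(3/2) (U(r) = 6/((r*√r)) = 6/(r^(3/2)) = 6/r^(3/2))
U(-10)*(-124) + W(9) = (6/(-10)^(3/2))*(-124) + (-2 + 4*9) = (6*(I*√10/100))*(-124) + (-2 + 36) = (3*I*√10/50)*(-124) + 34 = -186*I*√10/25 + 34 = 34 - 186*I*√10/25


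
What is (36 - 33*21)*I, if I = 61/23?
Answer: -40077/23 ≈ -1742.5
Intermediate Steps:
I = 61/23 (I = 61*(1/23) = 61/23 ≈ 2.6522)
(36 - 33*21)*I = (36 - 33*21)*(61/23) = (36 - 693)*(61/23) = -657*61/23 = -40077/23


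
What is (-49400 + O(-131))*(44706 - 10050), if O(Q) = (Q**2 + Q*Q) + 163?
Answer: -516894240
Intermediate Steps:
O(Q) = 163 + 2*Q**2 (O(Q) = (Q**2 + Q**2) + 163 = 2*Q**2 + 163 = 163 + 2*Q**2)
(-49400 + O(-131))*(44706 - 10050) = (-49400 + (163 + 2*(-131)**2))*(44706 - 10050) = (-49400 + (163 + 2*17161))*34656 = (-49400 + (163 + 34322))*34656 = (-49400 + 34485)*34656 = -14915*34656 = -516894240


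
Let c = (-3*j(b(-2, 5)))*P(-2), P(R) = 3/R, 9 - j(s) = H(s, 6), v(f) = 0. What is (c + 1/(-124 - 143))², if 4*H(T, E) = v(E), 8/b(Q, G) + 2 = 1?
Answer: 467640625/285156 ≈ 1639.9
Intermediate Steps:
b(Q, G) = -8 (b(Q, G) = 8/(-2 + 1) = 8/(-1) = 8*(-1) = -8)
H(T, E) = 0 (H(T, E) = (¼)*0 = 0)
j(s) = 9 (j(s) = 9 - 1*0 = 9 + 0 = 9)
c = 81/2 (c = (-3*9)*(3/(-2)) = -81*(-1)/2 = -27*(-3/2) = 81/2 ≈ 40.500)
(c + 1/(-124 - 143))² = (81/2 + 1/(-124 - 143))² = (81/2 + 1/(-267))² = (81/2 - 1/267)² = (21625/534)² = 467640625/285156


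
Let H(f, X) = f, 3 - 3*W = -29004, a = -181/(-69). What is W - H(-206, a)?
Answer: 9875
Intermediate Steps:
a = 181/69 (a = -181*(-1/69) = 181/69 ≈ 2.6232)
W = 9669 (W = 1 - 1/3*(-29004) = 1 + 9668 = 9669)
W - H(-206, a) = 9669 - 1*(-206) = 9669 + 206 = 9875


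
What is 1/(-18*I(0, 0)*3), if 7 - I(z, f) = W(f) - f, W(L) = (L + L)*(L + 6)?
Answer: -1/378 ≈ -0.0026455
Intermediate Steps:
W(L) = 2*L*(6 + L) (W(L) = (2*L)*(6 + L) = 2*L*(6 + L))
I(z, f) = 7 + f - 2*f*(6 + f) (I(z, f) = 7 - (2*f*(6 + f) - f) = 7 - (-f + 2*f*(6 + f)) = 7 + (f - 2*f*(6 + f)) = 7 + f - 2*f*(6 + f))
1/(-18*I(0, 0)*3) = 1/(-18*(7 + 0 - 2*0*(6 + 0))*3) = 1/(-18*(7 + 0 - 2*0*6)*3) = 1/(-18*(7 + 0 + 0)*3) = 1/(-18*7*3) = 1/(-126*3) = 1/(-378) = -1/378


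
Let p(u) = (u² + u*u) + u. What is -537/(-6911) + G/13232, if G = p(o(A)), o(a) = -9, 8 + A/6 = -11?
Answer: 8162967/91446352 ≈ 0.089265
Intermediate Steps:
A = -114 (A = -48 + 6*(-11) = -48 - 66 = -114)
p(u) = u + 2*u² (p(u) = (u² + u²) + u = 2*u² + u = u + 2*u²)
G = 153 (G = -9*(1 + 2*(-9)) = -9*(1 - 18) = -9*(-17) = 153)
-537/(-6911) + G/13232 = -537/(-6911) + 153/13232 = -537*(-1/6911) + 153*(1/13232) = 537/6911 + 153/13232 = 8162967/91446352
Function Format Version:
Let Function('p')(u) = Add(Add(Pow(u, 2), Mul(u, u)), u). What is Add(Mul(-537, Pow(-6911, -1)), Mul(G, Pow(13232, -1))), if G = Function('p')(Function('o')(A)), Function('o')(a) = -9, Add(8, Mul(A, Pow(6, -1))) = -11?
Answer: Rational(8162967, 91446352) ≈ 0.089265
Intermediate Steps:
A = -114 (A = Add(-48, Mul(6, -11)) = Add(-48, -66) = -114)
Function('p')(u) = Add(u, Mul(2, Pow(u, 2))) (Function('p')(u) = Add(Add(Pow(u, 2), Pow(u, 2)), u) = Add(Mul(2, Pow(u, 2)), u) = Add(u, Mul(2, Pow(u, 2))))
G = 153 (G = Mul(-9, Add(1, Mul(2, -9))) = Mul(-9, Add(1, -18)) = Mul(-9, -17) = 153)
Add(Mul(-537, Pow(-6911, -1)), Mul(G, Pow(13232, -1))) = Add(Mul(-537, Pow(-6911, -1)), Mul(153, Pow(13232, -1))) = Add(Mul(-537, Rational(-1, 6911)), Mul(153, Rational(1, 13232))) = Add(Rational(537, 6911), Rational(153, 13232)) = Rational(8162967, 91446352)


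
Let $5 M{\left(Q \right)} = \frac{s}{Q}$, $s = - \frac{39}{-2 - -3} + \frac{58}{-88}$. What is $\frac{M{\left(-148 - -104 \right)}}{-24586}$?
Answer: $- \frac{349}{47598496} \approx -7.3322 \cdot 10^{-6}$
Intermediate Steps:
$s = - \frac{1745}{44}$ ($s = - \frac{39}{-2 + 3} + 58 \left(- \frac{1}{88}\right) = - \frac{39}{1} - \frac{29}{44} = \left(-39\right) 1 - \frac{29}{44} = -39 - \frac{29}{44} = - \frac{1745}{44} \approx -39.659$)
$M{\left(Q \right)} = - \frac{349}{44 Q}$ ($M{\left(Q \right)} = \frac{\left(- \frac{1745}{44}\right) \frac{1}{Q}}{5} = - \frac{349}{44 Q}$)
$\frac{M{\left(-148 - -104 \right)}}{-24586} = \frac{\left(- \frac{349}{44}\right) \frac{1}{-148 - -104}}{-24586} = - \frac{349}{44 \left(-148 + 104\right)} \left(- \frac{1}{24586}\right) = - \frac{349}{44 \left(-44\right)} \left(- \frac{1}{24586}\right) = \left(- \frac{349}{44}\right) \left(- \frac{1}{44}\right) \left(- \frac{1}{24586}\right) = \frac{349}{1936} \left(- \frac{1}{24586}\right) = - \frac{349}{47598496}$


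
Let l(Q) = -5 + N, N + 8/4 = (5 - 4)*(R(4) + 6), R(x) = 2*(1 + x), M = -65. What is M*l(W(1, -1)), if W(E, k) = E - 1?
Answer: -585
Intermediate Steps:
R(x) = 2 + 2*x
W(E, k) = -1 + E
N = 14 (N = -2 + (5 - 4)*((2 + 2*4) + 6) = -2 + 1*((2 + 8) + 6) = -2 + 1*(10 + 6) = -2 + 1*16 = -2 + 16 = 14)
l(Q) = 9 (l(Q) = -5 + 14 = 9)
M*l(W(1, -1)) = -65*9 = -585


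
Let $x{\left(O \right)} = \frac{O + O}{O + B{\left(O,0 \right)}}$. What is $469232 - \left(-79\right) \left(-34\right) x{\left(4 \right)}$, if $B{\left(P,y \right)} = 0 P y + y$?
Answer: $463860$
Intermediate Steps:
$B{\left(P,y \right)} = y$ ($B{\left(P,y \right)} = 0 y + y = 0 + y = y$)
$x{\left(O \right)} = 2$ ($x{\left(O \right)} = \frac{O + O}{O + 0} = \frac{2 O}{O} = 2$)
$469232 - \left(-79\right) \left(-34\right) x{\left(4 \right)} = 469232 - \left(-79\right) \left(-34\right) 2 = 469232 - 2686 \cdot 2 = 469232 - 5372 = 463860$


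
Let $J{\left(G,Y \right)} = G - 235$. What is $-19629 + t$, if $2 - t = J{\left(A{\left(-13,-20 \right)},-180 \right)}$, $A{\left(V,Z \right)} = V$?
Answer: $-19379$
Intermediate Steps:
$J{\left(G,Y \right)} = -235 + G$
$t = 250$ ($t = 2 - \left(-235 - 13\right) = 2 - -248 = 2 + 248 = 250$)
$-19629 + t = -19629 + 250 = -19379$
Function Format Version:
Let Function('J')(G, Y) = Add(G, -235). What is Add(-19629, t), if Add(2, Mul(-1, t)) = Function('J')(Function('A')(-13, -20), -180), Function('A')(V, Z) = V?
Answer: -19379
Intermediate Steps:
Function('J')(G, Y) = Add(-235, G)
t = 250 (t = Add(2, Mul(-1, Add(-235, -13))) = Add(2, Mul(-1, -248)) = Add(2, 248) = 250)
Add(-19629, t) = Add(-19629, 250) = -19379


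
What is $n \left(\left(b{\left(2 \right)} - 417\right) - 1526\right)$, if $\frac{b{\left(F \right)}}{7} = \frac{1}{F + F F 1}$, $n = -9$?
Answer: $\frac{34953}{2} \approx 17477.0$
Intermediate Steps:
$b{\left(F \right)} = \frac{7}{F + F^{2}}$ ($b{\left(F \right)} = \frac{7}{F + F F 1} = \frac{7}{F + F^{2} \cdot 1} = \frac{7}{F + F^{2}}$)
$n \left(\left(b{\left(2 \right)} - 417\right) - 1526\right) = - 9 \left(\left(\frac{7}{2 \left(1 + 2\right)} - 417\right) - 1526\right) = - 9 \left(\left(7 \cdot \frac{1}{2} \cdot \frac{1}{3} - 417\right) - 1526\right) = - 9 \left(\left(\frac{7}{6} - 417\right) - 1526\right) = - 9 \left(- \frac{2495}{6} - 1526\right) = \left(-9\right) \left(- \frac{11651}{6}\right) = \frac{34953}{2}$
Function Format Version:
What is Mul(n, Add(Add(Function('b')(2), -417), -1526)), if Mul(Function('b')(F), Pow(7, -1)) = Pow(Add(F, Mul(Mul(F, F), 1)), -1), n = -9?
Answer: Rational(34953, 2) ≈ 17477.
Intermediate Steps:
Function('b')(F) = Mul(7, Pow(Add(F, Pow(F, 2)), -1)) (Function('b')(F) = Mul(7, Pow(Add(F, Mul(Mul(F, F), 1)), -1)) = Mul(7, Pow(Add(F, Mul(Pow(F, 2), 1)), -1)) = Mul(7, Pow(Add(F, Pow(F, 2)), -1)))
Mul(n, Add(Add(Function('b')(2), -417), -1526)) = Mul(-9, Add(Add(Mul(7, Pow(2, -1), Pow(Add(1, 2), -1)), -417), -1526)) = Mul(-9, Add(Add(Mul(7, Rational(1, 2), Pow(3, -1)), -417), -1526)) = Mul(-9, Add(Add(Mul(7, Rational(1, 2), Rational(1, 3)), -417), -1526)) = Mul(-9, Add(Add(Rational(7, 6), -417), -1526)) = Mul(-9, Add(Rational(-2495, 6), -1526)) = Mul(-9, Rational(-11651, 6)) = Rational(34953, 2)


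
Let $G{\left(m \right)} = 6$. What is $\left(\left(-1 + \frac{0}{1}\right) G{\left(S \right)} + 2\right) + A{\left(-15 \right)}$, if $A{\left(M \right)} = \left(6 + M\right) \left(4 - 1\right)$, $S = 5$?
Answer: $-31$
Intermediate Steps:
$A{\left(M \right)} = 18 + 3 M$ ($A{\left(M \right)} = \left(6 + M\right) 3 = 18 + 3 M$)
$\left(\left(-1 + \frac{0}{1}\right) G{\left(S \right)} + 2\right) + A{\left(-15 \right)} = \left(\left(-1 + \frac{0}{1}\right) 6 + 2\right) + \left(18 + 3 \left(-15\right)\right) = \left(\left(-1 + 0 \cdot 1\right) 6 + 2\right) + \left(18 - 45\right) = \left(\left(-1 + 0\right) 6 + 2\right) - 27 = \left(\left(-1\right) 6 + 2\right) - 27 = \left(-6 + 2\right) - 27 = -4 - 27 = -31$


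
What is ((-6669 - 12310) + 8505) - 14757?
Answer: -25231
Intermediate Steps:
((-6669 - 12310) + 8505) - 14757 = (-18979 + 8505) - 14757 = -10474 - 14757 = -25231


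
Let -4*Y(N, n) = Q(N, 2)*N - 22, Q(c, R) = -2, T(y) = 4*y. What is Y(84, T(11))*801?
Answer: 76095/2 ≈ 38048.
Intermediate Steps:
Y(N, n) = 11/2 + N/2 (Y(N, n) = -(-2*N - 22)/4 = -(-22 - 2*N)/4 = 11/2 + N/2)
Y(84, T(11))*801 = (11/2 + (½)*84)*801 = (11/2 + 42)*801 = (95/2)*801 = 76095/2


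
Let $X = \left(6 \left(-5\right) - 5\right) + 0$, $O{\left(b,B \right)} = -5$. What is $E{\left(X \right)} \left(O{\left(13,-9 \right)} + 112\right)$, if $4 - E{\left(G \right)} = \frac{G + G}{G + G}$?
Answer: $321$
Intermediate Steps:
$X = -35$ ($X = \left(-30 - 5\right) + 0 = -35 + 0 = -35$)
$E{\left(G \right)} = 3$ ($E{\left(G \right)} = 4 - \frac{G + G}{G + G} = 4 - \frac{2 G}{2 G} = 4 - 2 G \frac{1}{2 G} = 4 - 1 = 3$)
$E{\left(X \right)} \left(O{\left(13,-9 \right)} + 112\right) = 3 \left(-5 + 112\right) = 3 \cdot 107 = 321$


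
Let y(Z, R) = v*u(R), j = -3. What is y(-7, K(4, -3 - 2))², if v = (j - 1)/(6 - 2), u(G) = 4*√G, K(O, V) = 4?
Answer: 64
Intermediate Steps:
v = -1 (v = (-3 - 1)/(6 - 2) = -4/4 = -4*¼ = -1)
y(Z, R) = -4*√R
y(-7, K(4, -3 - 2))² = (-4*√4)² = (-4*2)² = (-8)² = 64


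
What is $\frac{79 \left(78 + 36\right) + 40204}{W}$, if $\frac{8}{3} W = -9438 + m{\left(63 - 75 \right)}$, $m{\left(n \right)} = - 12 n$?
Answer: $- \frac{196840}{13941} \approx -14.12$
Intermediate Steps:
$W = - \frac{13941}{4}$ ($W = \frac{3 \left(-9438 - 12 \left(63 - 75\right)\right)}{8} = \frac{3 \left(-9438 - -144\right)}{8} = \frac{3 \left(-9438 + 144\right)}{8} = \frac{3}{8} \left(-9294\right) = - \frac{13941}{4} \approx -3485.3$)
$\frac{79 \left(78 + 36\right) + 40204}{W} = \frac{79 \left(78 + 36\right) + 40204}{- \frac{13941}{4}} = \left(79 \cdot 114 + 40204\right) \left(- \frac{4}{13941}\right) = \left(9006 + 40204\right) \left(- \frac{4}{13941}\right) = 49210 \left(- \frac{4}{13941}\right) = - \frac{196840}{13941}$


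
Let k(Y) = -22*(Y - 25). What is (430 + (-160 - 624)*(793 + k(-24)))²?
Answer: 2150428676356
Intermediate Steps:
k(Y) = 550 - 22*Y (k(Y) = -22*(-25 + Y) = 550 - 22*Y)
(430 + (-160 - 624)*(793 + k(-24)))² = (430 + (-160 - 624)*(793 + (550 - 22*(-24))))² = (430 - 784*(793 + (550 + 528)))² = (430 - 784*(793 + 1078))² = (430 - 784*1871)² = (430 - 1466864)² = (-1466434)² = 2150428676356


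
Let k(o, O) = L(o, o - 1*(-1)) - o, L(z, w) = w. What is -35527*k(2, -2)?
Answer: -35527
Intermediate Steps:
k(o, O) = 1 (k(o, O) = (o - 1*(-1)) - o = (o + 1) - o = (1 + o) - o = 1)
-35527*k(2, -2) = -35527*1 = -35527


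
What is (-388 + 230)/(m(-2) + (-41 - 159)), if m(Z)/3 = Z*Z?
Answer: 79/94 ≈ 0.84043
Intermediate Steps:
m(Z) = 3*Z² (m(Z) = 3*(Z*Z) = 3*Z²)
(-388 + 230)/(m(-2) + (-41 - 159)) = (-388 + 230)/(3*(-2)² + (-41 - 159)) = -158/(3*4 - 200) = -158/(12 - 200) = -158/(-188) = -158*(-1/188) = 79/94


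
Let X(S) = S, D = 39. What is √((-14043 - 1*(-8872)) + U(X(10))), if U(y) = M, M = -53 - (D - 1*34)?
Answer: 3*I*√581 ≈ 72.312*I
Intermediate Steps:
M = -58 (M = -53 - (39 - 1*34) = -53 - (39 - 34) = -53 - 1*5 = -53 - 5 = -58)
U(y) = -58
√((-14043 - 1*(-8872)) + U(X(10))) = √((-14043 - 1*(-8872)) - 58) = √((-14043 + 8872) - 58) = √(-5171 - 58) = √(-5229) = 3*I*√581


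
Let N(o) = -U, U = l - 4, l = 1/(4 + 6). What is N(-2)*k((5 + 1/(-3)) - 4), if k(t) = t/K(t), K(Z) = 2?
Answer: 13/10 ≈ 1.3000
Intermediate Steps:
l = 1/10 ≈ 0.10000
U = -39/10 (U = 1/10 - 4 = -39/10 ≈ -3.9000)
N(o) = 39/10 (N(o) = -1*(-39/10) = 39/10)
k(t) = t/2
N(-2)*k((5 + 1/(-3)) - 4) = 39*(((5 + 1/(-3)) - 4)/2)/10 = 39*(((5 + 1*(-1/3)) - 4)/2)/10 = 39*(((5 - 1/3) - 4)/2)/10 = 39*((14/3 - 4)/2)/10 = 39*((1/2)*(2/3))/10 = (39/10)*(1/3) = 13/10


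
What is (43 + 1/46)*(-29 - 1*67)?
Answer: -94992/23 ≈ -4130.1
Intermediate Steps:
(43 + 1/46)*(-29 - 1*67) = (43 + 1/46)*(-29 - 67) = (1979/46)*(-96) = -94992/23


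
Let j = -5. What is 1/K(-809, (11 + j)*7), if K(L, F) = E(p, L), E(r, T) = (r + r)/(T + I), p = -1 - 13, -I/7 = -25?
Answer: 317/14 ≈ 22.643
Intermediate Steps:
I = 175 (I = -7*(-25) = 175)
p = -14
E(r, T) = 2*r/(175 + T) (E(r, T) = (r + r)/(T + 175) = (2*r)/(175 + T) = 2*r/(175 + T))
K(L, F) = -28/(175 + L) (K(L, F) = 2*(-14)/(175 + L) = -28/(175 + L))
1/K(-809, (11 + j)*7) = 1/(-28/(175 - 809)) = 1/(-28/(-634)) = 1/(-28*(-1/634)) = 1/(14/317) = 317/14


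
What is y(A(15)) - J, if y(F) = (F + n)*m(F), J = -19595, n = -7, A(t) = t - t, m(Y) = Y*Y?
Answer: 19595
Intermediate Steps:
m(Y) = Y²
A(t) = 0
y(F) = F²*(-7 + F) (y(F) = (F - 7)*F² = (-7 + F)*F² = F²*(-7 + F))
y(A(15)) - J = 0²*(-7 + 0) - 1*(-19595) = 0*(-7) + 19595 = 0 + 19595 = 19595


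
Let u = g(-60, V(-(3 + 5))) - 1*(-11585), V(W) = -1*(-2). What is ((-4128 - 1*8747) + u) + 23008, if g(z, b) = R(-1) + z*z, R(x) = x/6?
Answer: 151907/6 ≈ 25318.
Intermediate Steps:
R(x) = x/6 (R(x) = x*(⅙) = x/6)
V(W) = 2
g(z, b) = -⅙ + z² (g(z, b) = (⅙)*(-1) + z*z = -⅙ + z²)
u = 91109/6 (u = (-⅙ + (-60)²) - 1*(-11585) = (-⅙ + 3600) + 11585 = 21599/6 + 11585 = 91109/6 ≈ 15185.)
((-4128 - 1*8747) + u) + 23008 = ((-4128 - 1*8747) + 91109/6) + 23008 = ((-4128 - 8747) + 91109/6) + 23008 = (-12875 + 91109/6) + 23008 = 13859/6 + 23008 = 151907/6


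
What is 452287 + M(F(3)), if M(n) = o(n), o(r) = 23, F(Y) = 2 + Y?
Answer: 452310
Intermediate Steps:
M(n) = 23
452287 + M(F(3)) = 452287 + 23 = 452310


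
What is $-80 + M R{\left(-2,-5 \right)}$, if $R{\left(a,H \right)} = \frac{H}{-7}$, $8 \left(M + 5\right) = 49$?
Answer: $- \frac{4435}{56} \approx -79.196$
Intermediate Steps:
$M = \frac{9}{8}$ ($M = -5 + \frac{1}{8} \cdot 49 = -5 + \frac{49}{8} = \frac{9}{8} \approx 1.125$)
$R{\left(a,H \right)} = - \frac{H}{7}$ ($R{\left(a,H \right)} = H \left(- \frac{1}{7}\right) = - \frac{H}{7}$)
$-80 + M R{\left(-2,-5 \right)} = -80 + \frac{9 \left(\left(- \frac{1}{7}\right) \left(-5\right)\right)}{8} = -80 + \frac{9}{8} \cdot \frac{5}{7} = -80 + \frac{45}{56} = - \frac{4435}{56}$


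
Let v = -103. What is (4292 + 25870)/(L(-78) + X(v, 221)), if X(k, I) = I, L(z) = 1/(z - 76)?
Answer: 4644948/34033 ≈ 136.48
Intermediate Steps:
L(z) = 1/(-76 + z)
(4292 + 25870)/(L(-78) + X(v, 221)) = (4292 + 25870)/(1/(-76 - 78) + 221) = 30162/(1/(-154) + 221) = 30162/(-1/154 + 221) = 30162/(34033/154) = 30162*(154/34033) = 4644948/34033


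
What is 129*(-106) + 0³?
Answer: -13674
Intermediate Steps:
129*(-106) + 0³ = -13674 + 0 = -13674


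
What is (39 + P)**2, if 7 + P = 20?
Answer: 2704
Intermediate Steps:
P = 13 (P = -7 + 20 = 13)
(39 + P)**2 = (39 + 13)**2 = 52**2 = 2704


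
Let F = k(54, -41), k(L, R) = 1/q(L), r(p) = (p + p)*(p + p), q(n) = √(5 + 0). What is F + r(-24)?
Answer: 2304 + √5/5 ≈ 2304.4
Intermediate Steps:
q(n) = √5
r(p) = 4*p² (r(p) = (2*p)*(2*p) = 4*p²)
k(L, R) = √5/5 (k(L, R) = 1/(√5) = √5/5)
F = √5/5 ≈ 0.44721
F + r(-24) = √5/5 + 4*(-24)² = √5/5 + 4*576 = √5/5 + 2304 = 2304 + √5/5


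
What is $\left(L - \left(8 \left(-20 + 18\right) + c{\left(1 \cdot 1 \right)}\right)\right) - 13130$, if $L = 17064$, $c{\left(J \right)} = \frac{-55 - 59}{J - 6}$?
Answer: $\frac{19636}{5} \approx 3927.2$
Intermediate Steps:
$c{\left(J \right)} = - \frac{114}{-6 + J}$
$\left(L - \left(8 \left(-20 + 18\right) + c{\left(1 \cdot 1 \right)}\right)\right) - 13130 = \left(17064 - \left(- \frac{114}{-6 + 1 \cdot 1} + 8 \left(-20 + 18\right)\right)\right) - 13130 = \left(17064 - \left(-16 - \frac{114}{-6 + 1}\right)\right) - 13130 = \left(17064 + \left(16 - - \frac{114}{-5}\right)\right) - 13130 = \left(17064 + \left(16 - \left(-114\right) \left(- \frac{1}{5}\right)\right)\right) - 13130 = \left(17064 + \left(16 - \frac{114}{5}\right)\right) - 13130 = \left(17064 - \frac{34}{5}\right) - 13130 = \frac{85286}{5} - 13130 = \frac{19636}{5}$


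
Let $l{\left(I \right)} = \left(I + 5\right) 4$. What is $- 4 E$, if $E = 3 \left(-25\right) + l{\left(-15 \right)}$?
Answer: $460$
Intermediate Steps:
$l{\left(I \right)} = 20 + 4 I$ ($l{\left(I \right)} = \left(5 + I\right) 4 = 20 + 4 I$)
$E = -115$ ($E = 3 \left(-25\right) + \left(20 + 4 \left(-15\right)\right) = -75 + \left(20 - 60\right) = -75 - 40 = -115$)
$- 4 E = \left(-4\right) \left(-115\right) = 460$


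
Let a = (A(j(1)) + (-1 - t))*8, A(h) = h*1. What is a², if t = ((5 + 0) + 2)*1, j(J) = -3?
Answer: 7744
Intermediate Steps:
A(h) = h
t = 7 (t = (5 + 2)*1 = 7*1 = 7)
a = -88 (a = (-3 + (-1 - 1*7))*8 = (-3 + (-1 - 7))*8 = (-3 - 8)*8 = -11*8 = -88)
a² = (-88)² = 7744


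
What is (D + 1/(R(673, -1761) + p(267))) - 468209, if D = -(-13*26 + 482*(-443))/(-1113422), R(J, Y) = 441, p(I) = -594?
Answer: -39880553308954/85176783 ≈ -4.6821e+5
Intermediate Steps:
D = -106932/556711 (D = -(-338 - 213526)*(-1/1113422) = -1*(-213864)*(-1/1113422) = 213864*(-1/1113422) = -106932/556711 ≈ -0.19208)
(D + 1/(R(673, -1761) + p(267))) - 468209 = (-106932/556711 + 1/(441 - 594)) - 468209 = (-106932/556711 + 1/(-153)) - 468209 = (-106932/556711 - 1/153) - 468209 = -16917307/85176783 - 468209 = -39880553308954/85176783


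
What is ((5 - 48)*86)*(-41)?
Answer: 151618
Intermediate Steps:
((5 - 48)*86)*(-41) = -43*86*(-41) = -3698*(-41) = 151618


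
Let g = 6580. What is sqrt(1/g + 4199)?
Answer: sqrt(45450397545)/3290 ≈ 64.800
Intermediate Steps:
sqrt(1/g + 4199) = sqrt(1/6580 + 4199) = sqrt(27629421/6580) = sqrt(45450397545)/3290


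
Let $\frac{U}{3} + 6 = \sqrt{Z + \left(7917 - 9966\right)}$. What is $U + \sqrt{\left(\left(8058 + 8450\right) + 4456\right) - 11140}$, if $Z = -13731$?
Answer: $-18 + 4 \sqrt{614} + 6 i \sqrt{3945} \approx 81.116 + 376.86 i$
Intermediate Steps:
$U = -18 + 6 i \sqrt{3945}$ ($U = -18 + 3 \sqrt{-13731 + \left(7917 - 9966\right)} = -18 + 3 \sqrt{-13731 - 2049} = -18 + 3 \sqrt{-15780} = -18 + 3 \cdot 2 i \sqrt{3945} = -18 + 6 i \sqrt{3945} \approx -18.0 + 376.86 i$)
$U + \sqrt{\left(\left(8058 + 8450\right) + 4456\right) - 11140} = \left(-18 + 6 i \sqrt{3945}\right) + \sqrt{\left(\left(8058 + 8450\right) + 4456\right) - 11140} = \left(-18 + 6 i \sqrt{3945}\right) + \sqrt{\left(16508 + 4456\right) - 11140} = \left(-18 + 6 i \sqrt{3945}\right) + \sqrt{20964 - 11140} = \left(-18 + 6 i \sqrt{3945}\right) + \sqrt{9824} = \left(-18 + 6 i \sqrt{3945}\right) + 4 \sqrt{614} = -18 + 4 \sqrt{614} + 6 i \sqrt{3945}$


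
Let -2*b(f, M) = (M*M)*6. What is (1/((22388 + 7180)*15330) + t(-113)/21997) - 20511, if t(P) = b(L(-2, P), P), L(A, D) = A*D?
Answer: -204527290758636563/9970743847680 ≈ -20513.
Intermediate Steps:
b(f, M) = -3*M**2 (b(f, M) = -M*M*6/2 = -M**2*6/2 = -3*M**2)
t(P) = -3*P**2
(1/((22388 + 7180)*15330) + t(-113)/21997) - 20511 = (1/((22388 + 7180)*15330) - 3*(-113)**2/21997) - 20511 = ((1/15330)/29568 - 3*12769*(1/21997)) - 20511 = ((1/29568)*(1/15330) - 38307*1/21997) - 20511 = (1/453277440 - 38307/21997) - 20511 = -17363698872083/9970743847680 - 20511 = -204527290758636563/9970743847680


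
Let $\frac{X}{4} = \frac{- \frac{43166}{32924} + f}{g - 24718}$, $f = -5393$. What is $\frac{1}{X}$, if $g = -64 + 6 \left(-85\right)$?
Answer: $\frac{104089226}{88801149} \approx 1.1722$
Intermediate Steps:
$g = -574$ ($g = -64 - 510 = -574$)
$X = \frac{88801149}{104089226}$ ($X = 4 \frac{- \frac{43166}{32924} - 5393}{-574 - 24718} = 4 \frac{\left(-43166\right) \frac{1}{32924} - 5393}{-25292} = 4 \left(- \frac{21583}{16462} - 5393\right) \left(- \frac{1}{25292}\right) = 4 \left(\left(- \frac{88801149}{16462}\right) \left(- \frac{1}{25292}\right)\right) = 4 \cdot \frac{88801149}{416356904} = \frac{88801149}{104089226} \approx 0.85313$)
$\frac{1}{X} = \frac{1}{\frac{88801149}{104089226}} = \frac{104089226}{88801149}$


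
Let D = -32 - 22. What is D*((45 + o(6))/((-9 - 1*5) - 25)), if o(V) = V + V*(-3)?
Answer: 594/13 ≈ 45.692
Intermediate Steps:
o(V) = -2*V (o(V) = V - 3*V = -2*V)
D = -54
D*((45 + o(6))/((-9 - 1*5) - 25)) = -54*(45 - 2*6)/((-9 - 1*5) - 25) = -54*(45 - 12)/((-9 - 5) - 25) = -1782/(-14 - 25) = -1782/(-39) = -1782*(-1)/39 = -54*(-11/13) = 594/13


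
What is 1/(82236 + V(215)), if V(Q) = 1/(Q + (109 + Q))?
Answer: 539/44325205 ≈ 1.2160e-5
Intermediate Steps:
V(Q) = 1/(109 + 2*Q)
1/(82236 + V(215)) = 1/(82236 + 1/(109 + 2*215)) = 1/(82236 + 1/(109 + 430)) = 1/(82236 + 1/539) = 1/(44325205/539) = 539/44325205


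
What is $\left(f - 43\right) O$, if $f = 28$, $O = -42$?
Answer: $630$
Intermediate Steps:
$\left(f - 43\right) O = \left(28 - 43\right) \left(-42\right) = \left(-15\right) \left(-42\right) = 630$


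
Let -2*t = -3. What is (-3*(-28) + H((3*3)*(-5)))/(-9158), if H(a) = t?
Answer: -9/964 ≈ -0.0093361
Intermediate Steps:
t = 3/2 (t = -1/2*(-3) = 3/2 ≈ 1.5000)
H(a) = 3/2
(-3*(-28) + H((3*3)*(-5)))/(-9158) = (-3*(-28) + 3/2)/(-9158) = (84 + 3/2)*(-1/9158) = (171/2)*(-1/9158) = -9/964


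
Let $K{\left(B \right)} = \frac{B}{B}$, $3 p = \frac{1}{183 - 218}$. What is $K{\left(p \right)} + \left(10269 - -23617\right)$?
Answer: $33887$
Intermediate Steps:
$p = - \frac{1}{105}$ ($p = \frac{1}{3 \left(183 - 218\right)} = \frac{1}{3 \left(-35\right)} = \frac{1}{3} \left(- \frac{1}{35}\right) = - \frac{1}{105} \approx -0.0095238$)
$K{\left(B \right)} = 1$
$K{\left(p \right)} + \left(10269 - -23617\right) = 1 + \left(10269 - -23617\right) = 1 + \left(10269 + 23617\right) = 1 + 33886 = 33887$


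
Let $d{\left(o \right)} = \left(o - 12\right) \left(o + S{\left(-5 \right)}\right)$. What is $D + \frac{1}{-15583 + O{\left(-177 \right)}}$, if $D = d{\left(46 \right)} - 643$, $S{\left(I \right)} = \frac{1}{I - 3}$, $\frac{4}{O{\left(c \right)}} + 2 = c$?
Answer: $\frac{10228586071}{11157444} \approx 916.75$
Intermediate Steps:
$O{\left(c \right)} = \frac{4}{-2 + c}$
$S{\left(I \right)} = \frac{1}{-3 + I}$
$d{\left(o \right)} = \left(-12 + o\right) \left(- \frac{1}{8} + o\right)$ ($d{\left(o \right)} = \left(o - 12\right) \left(o + \frac{1}{-3 - 5}\right) = \left(-12 + o\right) \left(o + \frac{1}{-8}\right) = \left(-12 + o\right) \left(o - \frac{1}{8}\right) = \left(-12 + o\right) \left(- \frac{1}{8} + o\right)$)
$D = \frac{3667}{4}$ ($D = \left(\frac{3}{2} + 46^{2} - \frac{2231}{4}\right) - 643 = \left(\frac{3}{2} + 2116 - \frac{2231}{4}\right) - 643 = \frac{6239}{4} - 643 = \frac{3667}{4} \approx 916.75$)
$D + \frac{1}{-15583 + O{\left(-177 \right)}} = \frac{3667}{4} + \frac{1}{-15583 + \frac{4}{-2 - 177}} = \frac{3667}{4} + \frac{1}{-15583 + \frac{4}{-179}} = \frac{3667}{4} + \frac{1}{-15583 + 4 \left(- \frac{1}{179}\right)} = \frac{3667}{4} + \frac{1}{-15583 - \frac{4}{179}} = \frac{3667}{4} + \frac{1}{- \frac{2789361}{179}} = \frac{3667}{4} - \frac{179}{2789361} = \frac{10228586071}{11157444}$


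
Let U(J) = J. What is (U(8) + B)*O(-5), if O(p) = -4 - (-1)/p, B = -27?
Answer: 399/5 ≈ 79.800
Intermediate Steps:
O(p) = -4 + 1/p
(U(8) + B)*O(-5) = (8 - 27)*(-4 + 1/(-5)) = -19*(-4 - 1/5) = -19*(-21/5) = 399/5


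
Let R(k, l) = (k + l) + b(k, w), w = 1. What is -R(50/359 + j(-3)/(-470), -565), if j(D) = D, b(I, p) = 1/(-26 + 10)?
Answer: 762547349/1349840 ≈ 564.92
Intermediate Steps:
b(I, p) = -1/16 (b(I, p) = 1/(-16) = -1/16)
R(k, l) = -1/16 + k + l (R(k, l) = (k + l) - 1/16 = -1/16 + k + l)
-R(50/359 + j(-3)/(-470), -565) = -(-1/16 + (50/359 - 3/(-470)) - 565) = -(-1/16 + (50*(1/359) - 3*(-1/470)) - 565) = -(-1/16 + (50/359 + 3/470) - 565) = -(-1/16 + 24577/168730 - 565) = -1*(-762547349/1349840) = 762547349/1349840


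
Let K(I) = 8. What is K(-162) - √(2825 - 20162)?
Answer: 8 - I*√17337 ≈ 8.0 - 131.67*I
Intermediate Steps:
K(-162) - √(2825 - 20162) = 8 - √(2825 - 20162) = 8 - √(-17337) = 8 - I*√17337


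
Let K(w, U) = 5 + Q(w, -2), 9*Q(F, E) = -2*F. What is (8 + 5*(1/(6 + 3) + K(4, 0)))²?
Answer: 68644/81 ≈ 847.46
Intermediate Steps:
Q(F, E) = -2*F/9 (Q(F, E) = (-2*F)/9 = -2*F/9)
K(w, U) = 5 - 2*w/9
(8 + 5*(1/(6 + 3) + K(4, 0)))² = (8 + 5*(1/(6 + 3) + (5 - 2/9*4)))² = (8 + 5*(1/9 + (5 - 8/9)))² = (8 + 5*(⅑ + 37/9))² = (8 + 5*(38/9))² = (8 + 190/9)² = (262/9)² = 68644/81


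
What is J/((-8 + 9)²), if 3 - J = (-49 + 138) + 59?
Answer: -145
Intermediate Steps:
J = -145 (J = 3 - ((-49 + 138) + 59) = 3 - (89 + 59) = 3 - 1*148 = 3 - 148 = -145)
J/((-8 + 9)²) = -145/(-8 + 9)² = -145/(1²) = -145/1 = -145*1 = -145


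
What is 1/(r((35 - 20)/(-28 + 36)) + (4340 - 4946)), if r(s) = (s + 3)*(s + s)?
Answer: -32/18807 ≈ -0.0017015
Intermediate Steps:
r(s) = 2*s*(3 + s) (r(s) = (3 + s)*(2*s) = 2*s*(3 + s))
1/(r((35 - 20)/(-28 + 36)) + (4340 - 4946)) = 1/(2*((35 - 20)/(-28 + 36))*(3 + (35 - 20)/(-28 + 36)) + (4340 - 4946)) = 1/(2*(15/8)*(3 + 15/8) - 606) = 1/(2*(15/8)*(39/8) - 606) = 1/(585/32 - 606) = 1/(-18807/32) = -32/18807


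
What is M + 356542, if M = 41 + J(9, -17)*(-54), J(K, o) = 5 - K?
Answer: 356799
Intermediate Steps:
M = 257 (M = 41 + (5 - 1*9)*(-54) = 41 + (5 - 9)*(-54) = 41 - 4*(-54) = 41 + 216 = 257)
M + 356542 = 257 + 356542 = 356799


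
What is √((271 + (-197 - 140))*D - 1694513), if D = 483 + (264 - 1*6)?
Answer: I*√1743419 ≈ 1320.4*I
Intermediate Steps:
D = 741 (D = 483 + (264 - 6) = 483 + 258 = 741)
√((271 + (-197 - 140))*D - 1694513) = √((271 + (-197 - 140))*741 - 1694513) = √((271 - 337)*741 - 1694513) = √(-66*741 - 1694513) = √(-48906 - 1694513) = √(-1743419) = I*√1743419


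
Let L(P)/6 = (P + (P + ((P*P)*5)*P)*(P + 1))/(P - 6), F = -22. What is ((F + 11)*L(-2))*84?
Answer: 27720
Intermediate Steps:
L(P) = 6*(P + (1 + P)*(P + 5*P³))/(-6 + P) (L(P) = 6*((P + (P + ((P*P)*5)*P)*(P + 1))/(P - 6)) = 6*((P + (P + (P²*5)*P)*(1 + P))/(-6 + P)) = 6*((P + (P + (5*P²)*P)*(1 + P))/(-6 + P)) = 6*((P + (P + 5*P³)*(1 + P))/(-6 + P)) = 6*((P + (1 + P)*(P + 5*P³))/(-6 + P)) = 6*(P + (1 + P)*(P + 5*P³))/(-6 + P))
((F + 11)*L(-2))*84 = ((-22 + 11)*(6*(-2)*(2 - 2 + 5*(-2)² + 5*(-2)³)/(-6 - 2)))*84 = -66*(-2)*(2 - 2 + 5*4 + 5*(-8))/(-8)*84 = -66*(-2)*(-1)*(2 - 2 + 20 - 40)/8*84 = -66*(-2)*(-1)*(-20)/8*84 = -11*(-30)*84 = 330*84 = 27720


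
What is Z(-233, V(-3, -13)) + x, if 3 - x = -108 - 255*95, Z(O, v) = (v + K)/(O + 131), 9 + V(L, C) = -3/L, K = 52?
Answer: 1241114/51 ≈ 24336.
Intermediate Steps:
V(L, C) = -9 - 3/L
Z(O, v) = (52 + v)/(131 + O) (Z(O, v) = (v + 52)/(O + 131) = (52 + v)/(131 + O))
x = 24336 (x = 3 - (-108 - 255*95) = 3 - (-108 - 24225) = 3 - 1*(-24333) = 3 + 24333 = 24336)
Z(-233, V(-3, -13)) + x = (52 + (-9 - 3/(-3)))/(131 - 233) + 24336 = (52 + (-9 - 3*(-1/3)))/(-102) + 24336 = -(52 + (-9 + 1))/102 + 24336 = -(52 - 8)/102 + 24336 = -1/102*44 + 24336 = -22/51 + 24336 = 1241114/51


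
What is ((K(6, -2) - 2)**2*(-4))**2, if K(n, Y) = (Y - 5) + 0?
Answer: 104976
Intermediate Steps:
K(n, Y) = -5 + Y (K(n, Y) = (-5 + Y) + 0 = -5 + Y)
((K(6, -2) - 2)**2*(-4))**2 = (((-5 - 2) - 2)**2*(-4))**2 = ((-7 - 2)**2*(-4))**2 = ((-9)**2*(-4))**2 = (81*(-4))**2 = (-324)**2 = 104976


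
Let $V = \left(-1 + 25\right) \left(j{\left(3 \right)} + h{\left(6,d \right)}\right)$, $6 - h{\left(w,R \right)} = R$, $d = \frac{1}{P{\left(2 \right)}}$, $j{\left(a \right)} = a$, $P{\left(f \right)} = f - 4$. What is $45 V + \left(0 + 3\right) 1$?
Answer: $10263$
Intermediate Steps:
$P{\left(f \right)} = -4 + f$
$d = - \frac{1}{2}$ ($d = \frac{1}{-4 + 2} = \frac{1}{-2} = - \frac{1}{2} \approx -0.5$)
$h{\left(w,R \right)} = 6 - R$
$V = 228$ ($V = \left(-1 + 25\right) \left(3 + \left(6 - - \frac{1}{2}\right)\right) = 24 \left(3 + \left(6 + \frac{1}{2}\right)\right) = 24 \left(3 + \frac{13}{2}\right) = 24 \cdot \frac{19}{2} = 228$)
$45 V + \left(0 + 3\right) 1 = 45 \cdot 228 + \left(0 + 3\right) 1 = 10260 + 3 \cdot 1 = 10260 + 3 = 10263$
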